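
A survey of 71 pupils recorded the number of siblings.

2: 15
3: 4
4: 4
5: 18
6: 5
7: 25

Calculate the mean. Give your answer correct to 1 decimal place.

5.0

Values: 2, 3, 4, 5, 6, 7
Σfx = 15×2 + 4×3 + 4×4 + 18×5 + 5×6 + 25×7 = 353
n = Σf = 71
Mean = 353 / 71 = 4.9718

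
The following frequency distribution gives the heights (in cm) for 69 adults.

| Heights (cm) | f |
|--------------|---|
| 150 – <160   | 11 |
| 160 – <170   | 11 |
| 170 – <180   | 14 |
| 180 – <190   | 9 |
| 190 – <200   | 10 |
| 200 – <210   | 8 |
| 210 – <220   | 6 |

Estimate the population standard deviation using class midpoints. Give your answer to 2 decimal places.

Midpoints: 155, 165, 175, 185, 195, 205, 215
n = 69, Σfm = 12515, mean = 181.3768
Σfm² = 2294325
Σf(m − x̄)² = Σfm² − (Σfm)²/n = 2294325 − 12515²/69 = 24394.2029
Population variance = 24394.2029 / 69 = 353.5392
Standard deviation = √353.5392 = 18.8026

18.80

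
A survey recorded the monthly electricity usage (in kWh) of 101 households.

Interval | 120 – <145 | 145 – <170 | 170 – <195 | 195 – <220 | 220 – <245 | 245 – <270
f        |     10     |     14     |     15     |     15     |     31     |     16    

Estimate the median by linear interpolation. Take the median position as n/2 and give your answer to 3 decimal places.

214.167

Cumulative frequencies: 10, 24, 39, 54, 85, 101
n = 101; position = n/2 = 50.5.
This falls in the class 195 – <220: L = 195, F = 39, f = 15, h = 25.
Median ≈ 195 + ((50.5 − 39) / 15) × 25 = 214.1667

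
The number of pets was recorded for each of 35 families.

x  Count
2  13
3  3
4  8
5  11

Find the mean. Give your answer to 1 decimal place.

Values: 2, 3, 4, 5
Σfx = 13×2 + 3×3 + 8×4 + 11×5 = 122
n = Σf = 35
Mean = 122 / 35 = 3.4857

3.5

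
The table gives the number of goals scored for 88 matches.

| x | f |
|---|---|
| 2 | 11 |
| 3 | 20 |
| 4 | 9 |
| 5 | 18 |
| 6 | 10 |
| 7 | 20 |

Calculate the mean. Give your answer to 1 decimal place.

4.6

Values: 2, 3, 4, 5, 6, 7
Σfx = 11×2 + 20×3 + 9×4 + 18×5 + 10×6 + 20×7 = 408
n = Σf = 88
Mean = 408 / 88 = 4.6364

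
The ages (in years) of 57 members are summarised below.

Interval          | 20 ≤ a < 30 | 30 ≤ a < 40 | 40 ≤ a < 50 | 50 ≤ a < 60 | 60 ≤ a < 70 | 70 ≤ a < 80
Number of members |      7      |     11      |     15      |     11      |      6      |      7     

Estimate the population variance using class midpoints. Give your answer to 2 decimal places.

229.24

Midpoints: 25, 35, 45, 55, 65, 75
n = 57, Σfm = 2755, mean = 48.3333
Σfm² = 146225
Σf(m − x̄)² = Σfm² − (Σfm)²/n = 146225 − 2755²/57 = 13066.6667
Population variance = 13066.6667 / 57 = 229.2398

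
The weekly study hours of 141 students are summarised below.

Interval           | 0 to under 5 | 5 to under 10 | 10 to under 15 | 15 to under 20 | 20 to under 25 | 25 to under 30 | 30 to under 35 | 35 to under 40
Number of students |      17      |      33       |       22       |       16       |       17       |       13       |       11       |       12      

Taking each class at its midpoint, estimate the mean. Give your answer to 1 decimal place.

17.0

Midpoints: 2.5, 7.5, 12.5, 17.5, 22.5, 27.5, 32.5, 37.5
Σfm = 17×2.5 + 33×7.5 + 22×12.5 + 16×17.5 + 17×22.5 + 13×27.5 + 11×32.5 + 12×37.5 = 2392.5
n = Σf = 141
Mean = 2392.5 / 141 = 16.9681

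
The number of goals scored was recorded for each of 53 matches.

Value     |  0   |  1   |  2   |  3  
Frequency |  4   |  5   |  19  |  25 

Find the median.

Cumulative frequencies: 4, 9, 28, 53
n = 53, so the median is the value in position (n+1)/2 = 27.
Position 27 falls at value 2.

2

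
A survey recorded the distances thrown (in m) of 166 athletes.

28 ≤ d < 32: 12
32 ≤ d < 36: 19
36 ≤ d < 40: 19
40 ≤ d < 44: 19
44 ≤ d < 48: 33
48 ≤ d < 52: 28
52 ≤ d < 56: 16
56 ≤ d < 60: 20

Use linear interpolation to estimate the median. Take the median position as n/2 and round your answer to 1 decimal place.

Cumulative frequencies: 12, 31, 50, 69, 102, 130, 146, 166
n = 166; position = n/2 = 83.
This falls in the class 44 ≤ d < 48: L = 44, F = 69, f = 33, h = 4.
Median ≈ 44 + ((83 − 69) / 33) × 4 = 45.6970

45.7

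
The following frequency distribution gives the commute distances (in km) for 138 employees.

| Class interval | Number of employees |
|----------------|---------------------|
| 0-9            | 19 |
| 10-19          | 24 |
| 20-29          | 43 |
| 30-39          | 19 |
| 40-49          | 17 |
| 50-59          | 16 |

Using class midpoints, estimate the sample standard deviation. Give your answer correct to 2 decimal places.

15.28

Midpoints: 4.5, 14.5, 24.5, 34.5, 44.5, 54.5
n = 138, Σfm = 3771, mean = 27.3261
Σfm² = 135044.5
Σf(m − x̄)² = Σfm² − (Σfm)²/n = 135044.5 − 3771²/138 = 31997.8261
Sample variance = 31997.8261 / 137 = 233.5608
Standard deviation = √233.5608 = 15.2827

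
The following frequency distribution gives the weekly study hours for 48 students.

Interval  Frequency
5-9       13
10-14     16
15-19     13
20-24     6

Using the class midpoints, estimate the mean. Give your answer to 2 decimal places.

13.25

Midpoints: 7, 12, 17, 22
Σfm = 13×7 + 16×12 + 13×17 + 6×22 = 636
n = Σf = 48
Mean = 636 / 48 = 13.2500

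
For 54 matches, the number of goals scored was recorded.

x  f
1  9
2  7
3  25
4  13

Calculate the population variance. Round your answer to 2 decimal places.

Values: 1, 2, 3, 4
n = 54, Σfx = 150, mean = 2.7778
Σfx² = 470
Σf(x − x̄)² = Σfx² − (Σfx)²/n = 470 − 150²/54 = 53.3333
Population variance = 53.3333 / 54 = 0.9877

0.99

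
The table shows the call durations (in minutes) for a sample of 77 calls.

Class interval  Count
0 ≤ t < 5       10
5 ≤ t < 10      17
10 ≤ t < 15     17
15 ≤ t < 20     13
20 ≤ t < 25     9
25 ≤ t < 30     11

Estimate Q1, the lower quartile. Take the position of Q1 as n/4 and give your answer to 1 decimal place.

Cumulative frequencies: 10, 27, 44, 57, 66, 77
n = 77; position = n/4 = 19.25.
This falls in the class 5 ≤ t < 10: L = 5, F = 10, f = 17, h = 5.
Lower quartile ≈ 5 + ((19.25 − 10) / 17) × 5 = 7.7206

7.7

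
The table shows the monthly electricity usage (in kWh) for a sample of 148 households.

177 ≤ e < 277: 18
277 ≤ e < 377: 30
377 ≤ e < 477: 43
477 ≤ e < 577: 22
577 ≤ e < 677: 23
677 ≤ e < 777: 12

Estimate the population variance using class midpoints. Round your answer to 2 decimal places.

Midpoints: 227, 327, 427, 527, 627, 727
n = 148, Σfm = 66996, mean = 452.6757
Σfm² = 33469892
Σf(m − x̄)² = Σfm² − (Σfm)²/n = 33469892 − 66996²/148 = 3142432.4324
Population variance = 3142432.4324 / 148 = 21232.6516

21232.65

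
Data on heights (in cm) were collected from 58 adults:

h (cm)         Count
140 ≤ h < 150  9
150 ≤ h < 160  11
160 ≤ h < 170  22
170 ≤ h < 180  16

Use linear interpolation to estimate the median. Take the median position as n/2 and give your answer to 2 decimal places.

Cumulative frequencies: 9, 20, 42, 58
n = 58; position = n/2 = 29.
This falls in the class 160 ≤ h < 170: L = 160, F = 20, f = 22, h = 10.
Median ≈ 160 + ((29 − 20) / 22) × 10 = 164.0909

164.09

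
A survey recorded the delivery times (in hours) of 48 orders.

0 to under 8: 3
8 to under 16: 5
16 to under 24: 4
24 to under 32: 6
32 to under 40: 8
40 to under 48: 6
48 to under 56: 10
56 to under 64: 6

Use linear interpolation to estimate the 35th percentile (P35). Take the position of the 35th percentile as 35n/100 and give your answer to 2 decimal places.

Cumulative frequencies: 3, 8, 12, 18, 26, 32, 42, 48
n = 48; position = 35n/100 = 16.8.
This falls in the class 24 to under 32: L = 24, F = 12, f = 6, h = 8.
35th percentile ≈ 24 + ((16.8 − 12) / 6) × 8 = 30.4000

30.40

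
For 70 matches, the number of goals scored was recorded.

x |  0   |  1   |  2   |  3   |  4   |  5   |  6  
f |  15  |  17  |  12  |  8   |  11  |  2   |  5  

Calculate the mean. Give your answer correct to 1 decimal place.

2.1

Values: 0, 1, 2, 3, 4, 5, 6
Σfx = 15×0 + 17×1 + 12×2 + 8×3 + 11×4 + 2×5 + 5×6 = 149
n = Σf = 70
Mean = 149 / 70 = 2.1286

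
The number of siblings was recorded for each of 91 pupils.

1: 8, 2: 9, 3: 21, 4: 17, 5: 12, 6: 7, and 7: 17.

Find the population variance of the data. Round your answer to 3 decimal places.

3.515

Values: 1, 2, 3, 4, 5, 6, 7
n = 91, Σfx = 378, mean = 4.1538
Σfx² = 1890
Σf(x − x̄)² = Σfx² − (Σfx)²/n = 1890 − 378²/91 = 319.8462
Population variance = 319.8462 / 91 = 3.5148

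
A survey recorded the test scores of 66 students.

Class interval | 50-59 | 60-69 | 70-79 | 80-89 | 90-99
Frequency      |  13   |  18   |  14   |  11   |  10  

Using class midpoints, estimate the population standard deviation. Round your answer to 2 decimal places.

13.40

Midpoints: 54.5, 64.5, 74.5, 84.5, 94.5
n = 66, Σfm = 4787, mean = 72.5303
Σfm² = 359046.5
Σf(m − x̄)² = Σfm² − (Σfm)²/n = 359046.5 − 4787²/66 = 11843.9394
Population variance = 11843.9394 / 66 = 179.4536
Standard deviation = √179.4536 = 13.3960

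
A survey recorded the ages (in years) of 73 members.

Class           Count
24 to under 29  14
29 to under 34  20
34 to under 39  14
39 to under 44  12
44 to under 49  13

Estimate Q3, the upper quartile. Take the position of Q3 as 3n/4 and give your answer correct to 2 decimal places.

41.81

Cumulative frequencies: 14, 34, 48, 60, 73
n = 73; position = 3n/4 = 54.75.
This falls in the class 39 to under 44: L = 39, F = 48, f = 12, h = 5.
Upper quartile ≈ 39 + ((54.75 − 48) / 12) × 5 = 41.8125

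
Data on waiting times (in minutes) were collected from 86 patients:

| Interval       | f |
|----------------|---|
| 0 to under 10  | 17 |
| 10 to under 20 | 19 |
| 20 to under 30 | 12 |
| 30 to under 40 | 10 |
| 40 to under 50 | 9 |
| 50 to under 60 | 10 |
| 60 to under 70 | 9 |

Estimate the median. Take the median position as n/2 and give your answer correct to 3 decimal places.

25.833

Cumulative frequencies: 17, 36, 48, 58, 67, 77, 86
n = 86; position = n/2 = 43.
This falls in the class 20 to under 30: L = 20, F = 36, f = 12, h = 10.
Median ≈ 20 + ((43 − 36) / 12) × 10 = 25.8333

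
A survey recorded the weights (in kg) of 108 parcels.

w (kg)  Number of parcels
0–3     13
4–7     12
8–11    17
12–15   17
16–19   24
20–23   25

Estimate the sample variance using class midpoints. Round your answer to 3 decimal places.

Midpoints: 1.5, 5.5, 9.5, 13.5, 17.5, 21.5
n = 108, Σfm = 1434, mean = 13.2778
Σfm² = 23931
Σf(m − x̄)² = Σfm² − (Σfm)²/n = 23931 − 1434²/108 = 4890.6667
Sample variance = 4890.6667 / 107 = 45.7072

45.707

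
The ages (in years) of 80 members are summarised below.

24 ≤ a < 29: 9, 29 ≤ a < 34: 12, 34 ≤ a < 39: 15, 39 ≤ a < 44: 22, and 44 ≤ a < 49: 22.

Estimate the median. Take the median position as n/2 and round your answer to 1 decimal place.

Cumulative frequencies: 9, 21, 36, 58, 80
n = 80; position = n/2 = 40.
This falls in the class 39 ≤ a < 44: L = 39, F = 36, f = 22, h = 5.
Median ≈ 39 + ((40 − 36) / 22) × 5 = 39.9091

39.9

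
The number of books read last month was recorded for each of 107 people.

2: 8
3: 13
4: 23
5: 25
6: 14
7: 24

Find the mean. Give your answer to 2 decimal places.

Values: 2, 3, 4, 5, 6, 7
Σfx = 8×2 + 13×3 + 23×4 + 25×5 + 14×6 + 24×7 = 524
n = Σf = 107
Mean = 524 / 107 = 4.8972

4.90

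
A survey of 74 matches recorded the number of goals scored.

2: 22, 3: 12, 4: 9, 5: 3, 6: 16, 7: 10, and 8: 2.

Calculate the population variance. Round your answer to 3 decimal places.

Values: 2, 3, 4, 5, 6, 7, 8
n = 74, Σfx = 313, mean = 4.2297
Σfx² = 1609
Σf(x − x̄)² = Σfx² − (Σfx)²/n = 1609 − 313²/74 = 285.0946
Population variance = 285.0946 / 74 = 3.8526

3.853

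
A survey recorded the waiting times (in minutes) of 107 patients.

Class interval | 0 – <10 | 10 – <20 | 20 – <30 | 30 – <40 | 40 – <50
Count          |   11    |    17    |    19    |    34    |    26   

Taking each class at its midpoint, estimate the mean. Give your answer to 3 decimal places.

Midpoints: 5, 15, 25, 35, 45
Σfm = 11×5 + 17×15 + 19×25 + 34×35 + 26×45 = 3145
n = Σf = 107
Mean = 3145 / 107 = 29.3925

29.393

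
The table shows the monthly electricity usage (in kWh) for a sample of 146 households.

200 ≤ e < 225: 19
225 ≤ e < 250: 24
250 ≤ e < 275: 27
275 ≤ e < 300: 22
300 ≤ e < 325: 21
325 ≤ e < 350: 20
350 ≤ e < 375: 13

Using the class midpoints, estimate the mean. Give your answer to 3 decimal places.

282.021

Midpoints: 212.5, 237.5, 262.5, 287.5, 312.5, 337.5, 362.5
Σfm = 19×212.5 + 24×237.5 + 27×262.5 + 22×287.5 + 21×312.5 + 20×337.5 + 13×362.5 = 41175
n = Σf = 146
Mean = 41175 / 146 = 282.0205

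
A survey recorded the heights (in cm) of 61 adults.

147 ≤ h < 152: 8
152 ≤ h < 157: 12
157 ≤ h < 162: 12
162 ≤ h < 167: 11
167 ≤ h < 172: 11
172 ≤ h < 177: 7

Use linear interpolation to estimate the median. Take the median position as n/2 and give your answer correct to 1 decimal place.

Cumulative frequencies: 8, 20, 32, 43, 54, 61
n = 61; position = n/2 = 30.5.
This falls in the class 157 ≤ h < 162: L = 157, F = 20, f = 12, h = 5.
Median ≈ 157 + ((30.5 − 20) / 12) × 5 = 161.3750

161.4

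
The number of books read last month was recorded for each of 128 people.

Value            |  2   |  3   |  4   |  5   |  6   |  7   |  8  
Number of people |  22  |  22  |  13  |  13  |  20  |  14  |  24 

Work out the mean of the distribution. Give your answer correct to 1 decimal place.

Values: 2, 3, 4, 5, 6, 7, 8
Σfx = 22×2 + 22×3 + 13×4 + 13×5 + 20×6 + 14×7 + 24×8 = 637
n = Σf = 128
Mean = 637 / 128 = 4.9766

5.0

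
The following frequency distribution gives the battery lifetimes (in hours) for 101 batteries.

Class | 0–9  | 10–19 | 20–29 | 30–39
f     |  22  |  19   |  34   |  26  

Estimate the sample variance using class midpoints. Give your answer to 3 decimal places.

119.446

Midpoints: 4.5, 14.5, 24.5, 34.5
n = 101, Σfm = 2104.5, mean = 20.8366
Σfm² = 55795.25
Σf(m − x̄)² = Σfm² − (Σfm)²/n = 55795.25 − 2104.5²/101 = 11944.5545
Sample variance = 11944.5545 / 100 = 119.4455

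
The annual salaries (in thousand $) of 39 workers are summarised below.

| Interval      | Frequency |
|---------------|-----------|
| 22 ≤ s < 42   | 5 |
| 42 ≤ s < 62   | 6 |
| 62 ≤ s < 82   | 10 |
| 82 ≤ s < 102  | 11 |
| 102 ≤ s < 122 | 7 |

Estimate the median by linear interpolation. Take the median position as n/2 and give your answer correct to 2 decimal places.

79.00

Cumulative frequencies: 5, 11, 21, 32, 39
n = 39; position = n/2 = 19.5.
This falls in the class 62 ≤ s < 82: L = 62, F = 11, f = 10, h = 20.
Median ≈ 62 + ((19.5 − 11) / 10) × 20 = 79.0000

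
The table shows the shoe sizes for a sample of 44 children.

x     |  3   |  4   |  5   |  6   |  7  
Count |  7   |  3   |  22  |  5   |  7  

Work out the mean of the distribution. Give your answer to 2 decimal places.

Values: 3, 4, 5, 6, 7
Σfx = 7×3 + 3×4 + 22×5 + 5×6 + 7×7 = 222
n = Σf = 44
Mean = 222 / 44 = 5.0455

5.05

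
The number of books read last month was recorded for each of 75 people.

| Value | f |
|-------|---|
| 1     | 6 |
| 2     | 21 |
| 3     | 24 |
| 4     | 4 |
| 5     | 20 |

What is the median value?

3

Cumulative frequencies: 6, 27, 51, 55, 75
n = 75, so the median is the value in position (n+1)/2 = 38.
Position 38 falls at value 3.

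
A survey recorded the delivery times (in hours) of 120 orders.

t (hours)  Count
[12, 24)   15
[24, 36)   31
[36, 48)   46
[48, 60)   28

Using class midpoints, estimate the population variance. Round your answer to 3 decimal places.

131.910

Midpoints: 18, 30, 42, 54
n = 120, Σfm = 4644, mean = 38.7000
Σfm² = 195552
Σf(m − x̄)² = Σfm² − (Σfm)²/n = 195552 − 4644²/120 = 15829.2000
Population variance = 15829.2000 / 120 = 131.9100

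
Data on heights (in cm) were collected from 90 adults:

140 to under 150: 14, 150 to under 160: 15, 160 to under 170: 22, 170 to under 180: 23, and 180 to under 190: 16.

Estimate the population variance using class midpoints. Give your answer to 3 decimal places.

Midpoints: 145, 155, 165, 175, 185
n = 90, Σfm = 14970, mean = 166.3333
Σfm² = 2505650
Σf(m − x̄)² = Σfm² − (Σfm)²/n = 2505650 − 14970²/90 = 15640.0000
Population variance = 15640.0000 / 90 = 173.7778

173.778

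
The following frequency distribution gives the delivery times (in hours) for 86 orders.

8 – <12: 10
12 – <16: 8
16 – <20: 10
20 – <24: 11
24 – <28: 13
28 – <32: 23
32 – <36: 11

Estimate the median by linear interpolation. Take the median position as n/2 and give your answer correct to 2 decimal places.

Cumulative frequencies: 10, 18, 28, 39, 52, 75, 86
n = 86; position = n/2 = 43.
This falls in the class 24 – <28: L = 24, F = 39, f = 13, h = 4.
Median ≈ 24 + ((43 − 39) / 13) × 4 = 25.2308

25.23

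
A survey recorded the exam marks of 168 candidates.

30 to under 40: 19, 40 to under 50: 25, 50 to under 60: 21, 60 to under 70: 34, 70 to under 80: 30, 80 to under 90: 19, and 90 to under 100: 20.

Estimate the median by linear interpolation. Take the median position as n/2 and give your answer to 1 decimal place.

Cumulative frequencies: 19, 44, 65, 99, 129, 148, 168
n = 168; position = n/2 = 84.
This falls in the class 60 to under 70: L = 60, F = 65, f = 34, h = 10.
Median ≈ 60 + ((84 − 65) / 34) × 10 = 65.5882

65.6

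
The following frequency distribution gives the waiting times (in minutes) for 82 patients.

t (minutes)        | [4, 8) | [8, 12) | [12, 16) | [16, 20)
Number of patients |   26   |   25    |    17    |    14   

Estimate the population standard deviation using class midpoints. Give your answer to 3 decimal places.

Midpoints: 6, 10, 14, 18
n = 82, Σfm = 896, mean = 10.9268
Σfm² = 11304
Σf(m − x̄)² = Σfm² − (Σfm)²/n = 11304 − 896²/82 = 1513.5610
Population variance = 1513.5610 / 82 = 18.4581
Standard deviation = √18.4581 = 4.2963

4.296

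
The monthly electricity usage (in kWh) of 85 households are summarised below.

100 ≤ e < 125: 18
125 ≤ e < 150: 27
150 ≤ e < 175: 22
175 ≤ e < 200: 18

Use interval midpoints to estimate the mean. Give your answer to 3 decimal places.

149.265

Midpoints: 112.5, 137.5, 162.5, 187.5
Σfm = 18×112.5 + 27×137.5 + 22×162.5 + 18×187.5 = 12687.5
n = Σf = 85
Mean = 12687.5 / 85 = 149.2647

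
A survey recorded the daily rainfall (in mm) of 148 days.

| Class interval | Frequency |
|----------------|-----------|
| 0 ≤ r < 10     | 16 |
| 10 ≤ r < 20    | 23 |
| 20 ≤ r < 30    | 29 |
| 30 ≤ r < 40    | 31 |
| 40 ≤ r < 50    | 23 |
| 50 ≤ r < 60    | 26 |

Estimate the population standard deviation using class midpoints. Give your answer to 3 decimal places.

Midpoints: 5, 15, 25, 35, 45, 55
n = 148, Σfm = 4700, mean = 31.7568
Σfm² = 186900
Σf(m − x̄)² = Σfm² − (Σfm)²/n = 186900 − 4700²/148 = 37643.2432
Population variance = 37643.2432 / 148 = 254.3462
Standard deviation = √254.3462 = 15.9482

15.948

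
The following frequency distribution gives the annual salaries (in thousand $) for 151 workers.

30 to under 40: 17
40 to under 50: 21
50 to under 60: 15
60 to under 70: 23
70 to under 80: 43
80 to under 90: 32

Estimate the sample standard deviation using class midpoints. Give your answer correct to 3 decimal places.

16.793

Midpoints: 35, 45, 55, 65, 75, 85
n = 151, Σfm = 9805, mean = 64.9338
Σfm² = 678975
Σf(m − x̄)² = Σfm² − (Σfm)²/n = 678975 − 9805²/151 = 42299.3377
Sample variance = 42299.3377 / 150 = 281.9956
Standard deviation = √281.9956 = 16.7927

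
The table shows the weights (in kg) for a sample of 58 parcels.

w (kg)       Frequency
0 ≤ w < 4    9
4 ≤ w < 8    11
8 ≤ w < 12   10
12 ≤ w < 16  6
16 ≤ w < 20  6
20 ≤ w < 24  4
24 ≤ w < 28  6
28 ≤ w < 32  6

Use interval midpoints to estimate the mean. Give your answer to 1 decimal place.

Midpoints: 2, 6, 10, 14, 18, 22, 26, 30
Σfm = 9×2 + 11×6 + 10×10 + 6×14 + 6×18 + 4×22 + 6×26 + 6×30 = 800
n = Σf = 58
Mean = 800 / 58 = 13.7931

13.8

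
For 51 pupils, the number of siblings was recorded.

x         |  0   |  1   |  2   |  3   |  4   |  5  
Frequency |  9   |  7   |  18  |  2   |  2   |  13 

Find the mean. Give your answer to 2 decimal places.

Values: 0, 1, 2, 3, 4, 5
Σfx = 9×0 + 7×1 + 18×2 + 2×3 + 2×4 + 13×5 = 122
n = Σf = 51
Mean = 122 / 51 = 2.3922

2.39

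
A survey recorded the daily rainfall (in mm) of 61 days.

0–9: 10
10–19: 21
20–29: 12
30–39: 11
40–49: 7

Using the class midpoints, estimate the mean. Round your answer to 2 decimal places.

21.88

Midpoints: 4.5, 14.5, 24.5, 34.5, 44.5
Σfm = 10×4.5 + 21×14.5 + 12×24.5 + 11×34.5 + 7×44.5 = 1334.5
n = Σf = 61
Mean = 1334.5 / 61 = 21.8770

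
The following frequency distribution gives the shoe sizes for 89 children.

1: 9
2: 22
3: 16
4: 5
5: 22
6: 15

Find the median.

Cumulative frequencies: 9, 31, 47, 52, 74, 89
n = 89, so the median is the value in position (n+1)/2 = 45.
Position 45 falls at value 3.

3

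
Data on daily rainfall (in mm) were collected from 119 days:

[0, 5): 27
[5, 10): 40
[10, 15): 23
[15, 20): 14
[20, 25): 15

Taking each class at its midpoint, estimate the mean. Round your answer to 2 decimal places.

10.40

Midpoints: 2.5, 7.5, 12.5, 17.5, 22.5
Σfm = 27×2.5 + 40×7.5 + 23×12.5 + 14×17.5 + 15×22.5 = 1237.5
n = Σf = 119
Mean = 1237.5 / 119 = 10.3992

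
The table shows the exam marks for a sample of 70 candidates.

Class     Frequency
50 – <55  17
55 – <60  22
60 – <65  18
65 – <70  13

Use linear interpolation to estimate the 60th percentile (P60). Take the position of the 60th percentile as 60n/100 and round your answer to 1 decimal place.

Cumulative frequencies: 17, 39, 57, 70
n = 70; position = 60n/100 = 42.
This falls in the class 60 – <65: L = 60, F = 39, f = 18, h = 5.
60th percentile ≈ 60 + ((42 − 39) / 18) × 5 = 60.8333

60.8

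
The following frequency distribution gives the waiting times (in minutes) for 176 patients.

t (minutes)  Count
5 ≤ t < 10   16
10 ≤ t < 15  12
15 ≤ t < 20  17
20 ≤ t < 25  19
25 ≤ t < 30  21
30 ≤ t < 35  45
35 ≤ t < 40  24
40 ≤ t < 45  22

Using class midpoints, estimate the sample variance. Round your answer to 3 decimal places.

112.828

Midpoints: 7.5, 12.5, 17.5, 22.5, 27.5, 32.5, 37.5, 42.5
n = 176, Σfm = 4870, mean = 27.6705
Σfm² = 154500
Σf(m − x̄)² = Σfm² − (Σfm)²/n = 154500 − 4870²/176 = 19744.8864
Sample variance = 19744.8864 / 175 = 112.8279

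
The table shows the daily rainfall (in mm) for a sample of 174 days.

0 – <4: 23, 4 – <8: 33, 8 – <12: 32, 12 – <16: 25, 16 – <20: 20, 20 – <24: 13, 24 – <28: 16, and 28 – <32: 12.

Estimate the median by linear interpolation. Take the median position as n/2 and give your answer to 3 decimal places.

Cumulative frequencies: 23, 56, 88, 113, 133, 146, 162, 174
n = 174; position = n/2 = 87.
This falls in the class 8 – <12: L = 8, F = 56, f = 32, h = 4.
Median ≈ 8 + ((87 − 56) / 32) × 4 = 11.8750

11.875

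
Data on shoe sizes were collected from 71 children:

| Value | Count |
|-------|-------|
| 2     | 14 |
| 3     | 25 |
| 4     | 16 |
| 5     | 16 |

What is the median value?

3

Cumulative frequencies: 14, 39, 55, 71
n = 71, so the median is the value in position (n+1)/2 = 36.
Position 36 falls at value 3.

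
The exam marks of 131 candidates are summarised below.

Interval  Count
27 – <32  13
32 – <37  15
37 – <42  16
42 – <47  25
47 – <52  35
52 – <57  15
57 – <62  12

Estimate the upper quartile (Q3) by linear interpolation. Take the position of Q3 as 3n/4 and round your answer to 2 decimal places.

Cumulative frequencies: 13, 28, 44, 69, 104, 119, 131
n = 131; position = 3n/4 = 98.25.
This falls in the class 47 – <52: L = 47, F = 69, f = 35, h = 5.
Upper quartile ≈ 47 + ((98.25 − 69) / 35) × 5 = 51.1786

51.18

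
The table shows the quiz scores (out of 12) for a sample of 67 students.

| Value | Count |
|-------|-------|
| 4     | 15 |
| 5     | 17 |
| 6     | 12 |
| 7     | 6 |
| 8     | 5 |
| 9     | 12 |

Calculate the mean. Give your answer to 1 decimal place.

Values: 4, 5, 6, 7, 8, 9
Σfx = 15×4 + 17×5 + 12×6 + 6×7 + 5×8 + 12×9 = 407
n = Σf = 67
Mean = 407 / 67 = 6.0746

6.1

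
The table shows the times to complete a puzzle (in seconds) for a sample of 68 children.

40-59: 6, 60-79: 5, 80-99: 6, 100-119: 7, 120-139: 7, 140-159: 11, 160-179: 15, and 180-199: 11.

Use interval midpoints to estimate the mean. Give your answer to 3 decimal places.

134.206

Midpoints: 49.5, 69.5, 89.5, 109.5, 129.5, 149.5, 169.5, 189.5
Σfm = 6×49.5 + 5×69.5 + 6×89.5 + 7×109.5 + 7×129.5 + 11×149.5 + 15×169.5 + 11×189.5 = 9126
n = Σf = 68
Mean = 9126 / 68 = 134.2059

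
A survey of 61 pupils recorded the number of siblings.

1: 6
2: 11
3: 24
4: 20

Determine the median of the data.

3

Cumulative frequencies: 6, 17, 41, 61
n = 61, so the median is the value in position (n+1)/2 = 31.
Position 31 falls at value 3.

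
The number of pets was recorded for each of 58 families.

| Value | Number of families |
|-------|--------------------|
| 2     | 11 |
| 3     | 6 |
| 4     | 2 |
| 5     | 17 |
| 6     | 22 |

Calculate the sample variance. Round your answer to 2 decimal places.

Values: 2, 3, 4, 5, 6
n = 58, Σfx = 265, mean = 4.5690
Σfx² = 1347
Σf(x − x̄)² = Σfx² − (Σfx)²/n = 1347 − 265²/58 = 136.2241
Sample variance = 136.2241 / 57 = 2.3899

2.39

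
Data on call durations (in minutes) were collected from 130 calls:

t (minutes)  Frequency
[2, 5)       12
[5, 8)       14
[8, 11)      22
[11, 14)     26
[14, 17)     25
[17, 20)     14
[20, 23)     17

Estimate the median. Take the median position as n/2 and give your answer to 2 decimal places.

Cumulative frequencies: 12, 26, 48, 74, 99, 113, 130
n = 130; position = n/2 = 65.
This falls in the class [11, 14): L = 11, F = 48, f = 26, h = 3.
Median ≈ 11 + ((65 − 48) / 26) × 3 = 12.9615

12.96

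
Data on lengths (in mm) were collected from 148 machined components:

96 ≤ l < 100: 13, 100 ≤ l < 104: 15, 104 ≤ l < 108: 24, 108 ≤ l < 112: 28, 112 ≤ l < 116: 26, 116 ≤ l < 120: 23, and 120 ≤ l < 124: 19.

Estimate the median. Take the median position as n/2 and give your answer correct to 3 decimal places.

111.143

Cumulative frequencies: 13, 28, 52, 80, 106, 129, 148
n = 148; position = n/2 = 74.
This falls in the class 108 ≤ l < 112: L = 108, F = 52, f = 28, h = 4.
Median ≈ 108 + ((74 − 52) / 28) × 4 = 111.1429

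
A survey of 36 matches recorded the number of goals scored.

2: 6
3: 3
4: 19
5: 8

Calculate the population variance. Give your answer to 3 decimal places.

Values: 2, 3, 4, 5
n = 36, Σfx = 137, mean = 3.8056
Σfx² = 555
Σf(x − x̄)² = Σfx² − (Σfx)²/n = 555 − 137²/36 = 33.6389
Population variance = 33.6389 / 36 = 0.9344

0.934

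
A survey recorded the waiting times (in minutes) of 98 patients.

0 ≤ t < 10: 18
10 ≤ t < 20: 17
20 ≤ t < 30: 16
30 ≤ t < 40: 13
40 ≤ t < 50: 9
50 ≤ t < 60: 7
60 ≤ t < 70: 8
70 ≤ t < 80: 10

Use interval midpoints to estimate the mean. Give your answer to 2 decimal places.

33.27

Midpoints: 5, 15, 25, 35, 45, 55, 65, 75
Σfm = 18×5 + 17×15 + 16×25 + 13×35 + 9×45 + 7×55 + 8×65 + 10×75 = 3260
n = Σf = 98
Mean = 3260 / 98 = 33.2653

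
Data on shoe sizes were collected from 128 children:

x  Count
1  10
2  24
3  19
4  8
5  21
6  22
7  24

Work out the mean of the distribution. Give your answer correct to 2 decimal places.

Values: 1, 2, 3, 4, 5, 6, 7
Σfx = 10×1 + 24×2 + 19×3 + 8×4 + 21×5 + 22×6 + 24×7 = 552
n = Σf = 128
Mean = 552 / 128 = 4.3125

4.31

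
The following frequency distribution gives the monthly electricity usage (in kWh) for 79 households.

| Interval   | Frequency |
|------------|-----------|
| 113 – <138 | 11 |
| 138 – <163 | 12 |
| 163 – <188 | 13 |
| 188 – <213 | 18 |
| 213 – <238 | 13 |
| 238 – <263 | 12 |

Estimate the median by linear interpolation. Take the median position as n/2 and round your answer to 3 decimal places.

Cumulative frequencies: 11, 23, 36, 54, 67, 79
n = 79; position = n/2 = 39.5.
This falls in the class 188 – <213: L = 188, F = 36, f = 18, h = 25.
Median ≈ 188 + ((39.5 − 36) / 18) × 25 = 192.8611

192.861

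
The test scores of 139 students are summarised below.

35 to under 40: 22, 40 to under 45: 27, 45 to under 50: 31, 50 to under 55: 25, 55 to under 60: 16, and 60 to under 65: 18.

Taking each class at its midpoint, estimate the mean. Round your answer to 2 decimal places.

Midpoints: 37.5, 42.5, 47.5, 52.5, 57.5, 62.5
Σfm = 22×37.5 + 27×42.5 + 31×47.5 + 25×52.5 + 16×57.5 + 18×62.5 = 6802.5
n = Σf = 139
Mean = 6802.5 / 139 = 48.9388

48.94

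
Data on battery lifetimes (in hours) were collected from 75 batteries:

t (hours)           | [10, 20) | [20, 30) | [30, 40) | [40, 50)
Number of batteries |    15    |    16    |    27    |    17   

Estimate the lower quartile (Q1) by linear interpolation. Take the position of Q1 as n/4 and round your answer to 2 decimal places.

Cumulative frequencies: 15, 31, 58, 75
n = 75; position = n/4 = 18.75.
This falls in the class [20, 30): L = 20, F = 15, f = 16, h = 10.
Lower quartile ≈ 20 + ((18.75 − 15) / 16) × 10 = 22.3438

22.34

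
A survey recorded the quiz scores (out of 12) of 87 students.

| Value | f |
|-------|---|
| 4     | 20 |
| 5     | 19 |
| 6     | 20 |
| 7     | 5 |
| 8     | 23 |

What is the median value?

Cumulative frequencies: 20, 39, 59, 64, 87
n = 87, so the median is the value in position (n+1)/2 = 44.
Position 44 falls at value 6.

6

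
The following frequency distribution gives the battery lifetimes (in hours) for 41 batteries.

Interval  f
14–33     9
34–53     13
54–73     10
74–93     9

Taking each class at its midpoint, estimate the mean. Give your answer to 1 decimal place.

52.8

Midpoints: 23.5, 43.5, 63.5, 83.5
Σfm = 9×23.5 + 13×43.5 + 10×63.5 + 9×83.5 = 2163.5
n = Σf = 41
Mean = 2163.5 / 41 = 52.7683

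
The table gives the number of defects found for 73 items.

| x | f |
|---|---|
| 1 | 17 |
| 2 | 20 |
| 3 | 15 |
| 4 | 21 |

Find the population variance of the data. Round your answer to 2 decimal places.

Values: 1, 2, 3, 4
n = 73, Σfx = 186, mean = 2.5479
Σfx² = 568
Σf(x − x̄)² = Σfx² − (Σfx)²/n = 568 − 186²/73 = 94.0822
Population variance = 94.0822 / 73 = 1.2888

1.29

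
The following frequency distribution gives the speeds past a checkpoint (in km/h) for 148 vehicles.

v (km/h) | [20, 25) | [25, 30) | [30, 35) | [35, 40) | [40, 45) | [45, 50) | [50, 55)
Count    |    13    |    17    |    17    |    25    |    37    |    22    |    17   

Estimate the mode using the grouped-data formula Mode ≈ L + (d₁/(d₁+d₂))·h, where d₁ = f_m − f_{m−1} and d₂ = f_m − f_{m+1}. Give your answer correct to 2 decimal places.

Modal class: [40, 45) (highest frequency 37).
d₁ = 37 − 25 = 12, d₂ = 37 − 22 = 15
Mode ≈ 40 + (12/(12+15)) × 5 = 40 + 2.2222 = 42.2222

42.22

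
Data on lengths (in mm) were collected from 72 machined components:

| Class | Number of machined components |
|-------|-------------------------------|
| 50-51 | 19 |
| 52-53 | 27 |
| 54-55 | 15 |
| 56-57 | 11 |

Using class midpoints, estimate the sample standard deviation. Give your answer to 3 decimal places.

Midpoints: 50.5, 52.5, 54.5, 56.5
n = 72, Σfm = 3816, mean = 53.0000
Σfm² = 202542
Σf(m − x̄)² = Σfm² − (Σfm)²/n = 202542 − 3816²/72 = 294.0000
Sample variance = 294.0000 / 71 = 4.1408
Standard deviation = √4.1408 = 2.0349

2.035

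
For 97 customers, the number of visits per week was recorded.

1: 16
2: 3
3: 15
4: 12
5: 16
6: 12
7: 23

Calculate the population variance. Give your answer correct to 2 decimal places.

Values: 1, 2, 3, 4, 5, 6, 7
n = 97, Σfx = 428, mean = 4.4124
Σfx² = 2314
Σf(x − x̄)² = Σfx² − (Σfx)²/n = 2314 − 428²/97 = 425.5052
Population variance = 425.5052 / 97 = 4.3867

4.39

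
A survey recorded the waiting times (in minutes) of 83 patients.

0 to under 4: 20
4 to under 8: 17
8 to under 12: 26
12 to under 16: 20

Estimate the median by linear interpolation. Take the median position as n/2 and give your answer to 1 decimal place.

8.7

Cumulative frequencies: 20, 37, 63, 83
n = 83; position = n/2 = 41.5.
This falls in the class 8 to under 12: L = 8, F = 37, f = 26, h = 4.
Median ≈ 8 + ((41.5 − 37) / 26) × 4 = 8.6923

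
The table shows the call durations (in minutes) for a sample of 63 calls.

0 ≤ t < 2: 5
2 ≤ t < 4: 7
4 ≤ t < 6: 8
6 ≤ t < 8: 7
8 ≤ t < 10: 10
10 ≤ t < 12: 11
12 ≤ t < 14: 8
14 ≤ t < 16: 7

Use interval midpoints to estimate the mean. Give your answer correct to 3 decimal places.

Midpoints: 1, 3, 5, 7, 9, 11, 13, 15
Σfm = 5×1 + 7×3 + 8×5 + 7×7 + 10×9 + 11×11 + 8×13 + 7×15 = 535
n = Σf = 63
Mean = 535 / 63 = 8.4921

8.492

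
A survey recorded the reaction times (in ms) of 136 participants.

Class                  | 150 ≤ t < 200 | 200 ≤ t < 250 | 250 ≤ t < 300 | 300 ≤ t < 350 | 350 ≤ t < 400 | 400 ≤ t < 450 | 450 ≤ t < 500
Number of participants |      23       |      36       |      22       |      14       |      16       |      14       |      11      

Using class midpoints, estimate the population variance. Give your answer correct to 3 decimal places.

Midpoints: 175, 225, 275, 325, 375, 425, 475
n = 136, Σfm = 39900, mean = 293.3824
Σfm² = 12930000
Σf(m − x̄)² = Σfm² − (Σfm)²/n = 12930000 − 39900²/136 = 1224044.1176
Population variance = 1224044.1176 / 136 = 9000.3244

9000.324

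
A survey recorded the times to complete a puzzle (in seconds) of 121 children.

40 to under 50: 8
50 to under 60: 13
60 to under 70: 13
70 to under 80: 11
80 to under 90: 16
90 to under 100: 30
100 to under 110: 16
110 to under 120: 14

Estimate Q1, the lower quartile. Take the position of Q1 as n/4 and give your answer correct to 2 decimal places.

67.12

Cumulative frequencies: 8, 21, 34, 45, 61, 91, 107, 121
n = 121; position = n/4 = 30.25.
This falls in the class 60 to under 70: L = 60, F = 21, f = 13, h = 10.
Lower quartile ≈ 60 + ((30.25 − 21) / 13) × 10 = 67.1154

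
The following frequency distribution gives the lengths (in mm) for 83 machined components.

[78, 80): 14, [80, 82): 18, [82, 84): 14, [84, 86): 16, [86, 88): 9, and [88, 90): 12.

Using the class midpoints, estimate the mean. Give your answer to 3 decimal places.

Midpoints: 79, 81, 83, 85, 87, 89
Σfm = 14×79 + 18×81 + 14×83 + 16×85 + 9×87 + 12×89 = 6937
n = Σf = 83
Mean = 6937 / 83 = 83.5783

83.578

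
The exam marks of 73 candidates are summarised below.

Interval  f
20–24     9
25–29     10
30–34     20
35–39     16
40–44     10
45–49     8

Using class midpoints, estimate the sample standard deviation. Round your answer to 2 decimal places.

7.45

Midpoints: 22, 27, 32, 37, 42, 47
n = 73, Σfm = 2496, mean = 34.1918
Σfm² = 89342
Σf(m − x̄)² = Σfm² − (Σfm)²/n = 89342 − 2496²/73 = 3999.3151
Sample variance = 3999.3151 / 72 = 55.5460
Standard deviation = √55.5460 = 7.4529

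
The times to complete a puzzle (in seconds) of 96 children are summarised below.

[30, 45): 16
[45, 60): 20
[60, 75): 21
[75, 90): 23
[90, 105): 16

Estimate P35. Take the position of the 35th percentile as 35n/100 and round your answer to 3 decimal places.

Cumulative frequencies: 16, 36, 57, 80, 96
n = 96; position = 35n/100 = 33.6.
This falls in the class [45, 60): L = 45, F = 16, f = 20, h = 15.
35th percentile ≈ 45 + ((33.6 − 16) / 20) × 15 = 58.2000

58.200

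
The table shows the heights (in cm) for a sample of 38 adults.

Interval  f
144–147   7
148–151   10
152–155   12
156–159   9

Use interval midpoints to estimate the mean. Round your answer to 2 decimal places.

Midpoints: 145.5, 149.5, 153.5, 157.5
Σfm = 7×145.5 + 10×149.5 + 12×153.5 + 9×157.5 = 5773
n = Σf = 38
Mean = 5773 / 38 = 151.9211

151.92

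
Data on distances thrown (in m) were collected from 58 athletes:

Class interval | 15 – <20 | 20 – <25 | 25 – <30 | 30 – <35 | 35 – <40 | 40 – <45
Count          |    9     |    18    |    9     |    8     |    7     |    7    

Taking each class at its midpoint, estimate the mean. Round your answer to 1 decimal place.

28.1

Midpoints: 17.5, 22.5, 27.5, 32.5, 37.5, 42.5
Σfm = 9×17.5 + 18×22.5 + 9×27.5 + 8×32.5 + 7×37.5 + 7×42.5 = 1630
n = Σf = 58
Mean = 1630 / 58 = 28.1034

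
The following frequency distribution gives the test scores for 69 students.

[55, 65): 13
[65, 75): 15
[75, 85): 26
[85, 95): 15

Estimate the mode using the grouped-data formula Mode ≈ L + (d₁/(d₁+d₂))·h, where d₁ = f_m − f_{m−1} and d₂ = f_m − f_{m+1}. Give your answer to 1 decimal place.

Modal class: [75, 85) (highest frequency 26).
d₁ = 26 − 15 = 11, d₂ = 26 − 15 = 11
Mode ≈ 75 + (11/(11+11)) × 10 = 75 + 5.0000 = 80.0000

80.0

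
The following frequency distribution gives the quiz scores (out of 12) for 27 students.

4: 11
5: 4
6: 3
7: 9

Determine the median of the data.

5

Cumulative frequencies: 11, 15, 18, 27
n = 27, so the median is the value in position (n+1)/2 = 14.
Position 14 falls at value 5.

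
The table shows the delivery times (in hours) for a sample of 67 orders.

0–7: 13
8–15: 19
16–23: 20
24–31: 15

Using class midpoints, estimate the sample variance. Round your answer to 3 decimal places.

Midpoints: 3.5, 11.5, 19.5, 27.5
n = 67, Σfm = 1066.5, mean = 15.9179
Σfm² = 21620.75
Σf(m − x̄)² = Σfm² − (Σfm)²/n = 21620.75 − 1066.5²/67 = 4644.2985
Sample variance = 4644.2985 / 66 = 70.3682

70.368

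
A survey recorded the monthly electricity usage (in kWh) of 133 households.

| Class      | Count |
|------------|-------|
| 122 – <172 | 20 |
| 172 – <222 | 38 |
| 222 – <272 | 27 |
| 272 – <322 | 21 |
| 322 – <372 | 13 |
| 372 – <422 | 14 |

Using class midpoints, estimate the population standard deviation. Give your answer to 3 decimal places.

Midpoints: 147, 197, 247, 297, 347, 397
n = 133, Σfm = 33401, mean = 251.1353
Σfm² = 9178397
Σf(m − x̄)² = Σfm² − (Σfm)²/n = 9178397 − 33401²/133 = 790225.5639
Population variance = 790225.5639 / 133 = 5941.5456
Standard deviation = √5941.5456 = 77.0814

77.081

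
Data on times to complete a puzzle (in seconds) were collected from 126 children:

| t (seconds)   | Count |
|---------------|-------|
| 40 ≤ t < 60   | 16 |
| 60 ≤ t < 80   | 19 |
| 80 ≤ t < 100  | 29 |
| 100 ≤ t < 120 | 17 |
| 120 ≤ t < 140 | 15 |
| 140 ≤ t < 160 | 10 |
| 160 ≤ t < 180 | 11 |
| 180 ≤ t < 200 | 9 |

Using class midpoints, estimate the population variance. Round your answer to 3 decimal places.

1733.459

Midpoints: 50, 70, 90, 110, 130, 150, 170, 190
n = 126, Σfm = 13640, mean = 108.2540
Σfm² = 1695000
Σf(m − x̄)² = Σfm² − (Σfm)²/n = 1695000 − 13640²/126 = 218415.8730
Population variance = 218415.8730 / 126 = 1733.4593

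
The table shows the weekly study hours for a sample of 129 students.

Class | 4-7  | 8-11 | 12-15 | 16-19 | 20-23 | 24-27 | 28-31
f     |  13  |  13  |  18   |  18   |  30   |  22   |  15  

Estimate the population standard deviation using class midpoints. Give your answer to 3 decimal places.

7.303

Midpoints: 5.5, 9.5, 13.5, 17.5, 21.5, 25.5, 29.5
n = 129, Σfm = 2401.5, mean = 18.6163
Σfm² = 51586.25
Σf(m − x̄)² = Σfm² − (Σfm)²/n = 51586.25 − 2401.5²/129 = 6879.2558
Population variance = 6879.2558 / 129 = 53.3276
Standard deviation = √53.3276 = 7.3026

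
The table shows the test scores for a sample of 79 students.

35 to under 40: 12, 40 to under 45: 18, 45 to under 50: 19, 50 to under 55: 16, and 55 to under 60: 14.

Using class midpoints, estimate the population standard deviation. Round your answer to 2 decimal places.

6.61

Midpoints: 37.5, 42.5, 47.5, 52.5, 57.5
n = 79, Σfm = 3762.5, mean = 47.6266
Σfm² = 182643.75
Σf(m − x̄)² = Σfm² − (Σfm)²/n = 182643.75 − 3762.5²/79 = 3448.7342
Population variance = 3448.7342 / 79 = 43.6549
Standard deviation = √43.6549 = 6.6072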